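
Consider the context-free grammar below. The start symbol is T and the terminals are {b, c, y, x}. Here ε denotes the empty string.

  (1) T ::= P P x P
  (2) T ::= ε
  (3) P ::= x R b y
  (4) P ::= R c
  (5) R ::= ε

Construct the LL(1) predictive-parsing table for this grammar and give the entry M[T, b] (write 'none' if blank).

FIRST(R): from R::=ε we get {ε}. So FIRST(R) = {ε}.
FIRST(P): from P::=x R b y we get {x}; from P::=R c we get {c}. So FIRST(P) = {c, x}.
FIRST(T): from T::=P P x P we get {c, x}; from T::=ε we get {ε}. So FIRST(T) = {ε, c, x}.
FOLLOW(T) includes $ since T is the start symbol.
FOLLOW(T): T appears on no right-hand side. Thus FOLLOW(T) = {$}.
For T ::= P P x P: FIRST(P P x P) = {c, x}, so it goes in M[T, t] for t ∈ {c, x}.
For T ::= ε: FIRST(ε) = {ε}, so it goes in M[T, t] for t ∈ {}; since ε ∈ FIRST, also for every t ∈ FOLLOW(T) = {$}.
None of these place a production in M[T, b].

none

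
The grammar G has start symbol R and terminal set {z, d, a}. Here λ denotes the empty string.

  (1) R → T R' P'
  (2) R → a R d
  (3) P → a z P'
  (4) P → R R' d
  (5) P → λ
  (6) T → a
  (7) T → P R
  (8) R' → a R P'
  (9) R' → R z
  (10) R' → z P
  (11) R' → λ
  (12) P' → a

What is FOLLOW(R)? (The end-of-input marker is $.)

{$, a, d, z}

FIRST(P') = {a}
FIRST(R) = {a}  (via T R' P')
FIRST(P) = {λ, a}  (via R R' d)
FIRST(R') = {λ, a, z}  (via R z)
FIRST(T) = {a}  (via P R)
FOLLOW(R) includes $ since R is the start symbol.
FOLLOW(T): in R→T R' P', T is followed by R' P' with FIRST {a, z}. Thus FOLLOW(T) = {a, z}.
FOLLOW(R): in R→a R d, R is followed by d with FIRST {d}; in P→R R' d, R is followed by R' d with FIRST {a, d, z}; in T→P R, the suffix after R is empty, so FOLLOW(R) ⊇ FOLLOW(T) = {a, z}; in R'→a R P', R is followed by P' with FIRST {a}; in R'→R z, R is followed by z with FIRST {z}. Thus FOLLOW(R) = {$, a, d, z}.
FOLLOW(R'): in R→T R' P', R' is followed by P' with FIRST {a}; in P→R R' d, R' is followed by d with FIRST {d}. Thus FOLLOW(R') = {a, d}.
FOLLOW(P): in T→P R, P is followed by R with FIRST {a}; in R'→z P, the suffix after P is empty, so FOLLOW(P) ⊇ FOLLOW(R') = {a, d}. Thus FOLLOW(P) = {a, d}.
FOLLOW(P'): in R→T R' P', the suffix after P' is empty, so FOLLOW(P') ⊇ FOLLOW(R) = {$, a, d, z}; in P→a z P', the suffix after P' is empty, so FOLLOW(P') ⊇ FOLLOW(P) = {a, d}; in R'→a R P', the suffix after P' is empty, so FOLLOW(P') ⊇ FOLLOW(R') = {a, d}. Thus FOLLOW(P') = {$, a, d, z}.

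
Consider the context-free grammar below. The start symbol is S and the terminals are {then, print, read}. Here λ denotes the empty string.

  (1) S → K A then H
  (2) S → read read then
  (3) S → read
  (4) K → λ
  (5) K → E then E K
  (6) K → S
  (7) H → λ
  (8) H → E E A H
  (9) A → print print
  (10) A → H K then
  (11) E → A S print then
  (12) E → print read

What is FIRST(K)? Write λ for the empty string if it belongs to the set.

FIRST(S): from S→K A then H we get {print, read, then}; from S→read read then we get {read}; from S→read we get {read}. So FIRST(S) = {print, read, then}.
FIRST(K): from K→λ we get {λ}; from K→E then E K we get {print, read, then}; from K→S we get {print, read, then}. So FIRST(K) = {λ, print, read, then}.
FIRST(H): from H→λ we get {λ}; from H→E E A H we get {print, read, then}. So FIRST(H) = {λ, print, read, then}.
FIRST(A): from A→print print we get {print}; from A→H K then we get {print, read, then}. So FIRST(A) = {print, read, then}.
FIRST(E): from E→A S print then we get {print, read, then}; from E→print read we get {print}. So FIRST(E) = {print, read, then}.

{λ, print, read, then}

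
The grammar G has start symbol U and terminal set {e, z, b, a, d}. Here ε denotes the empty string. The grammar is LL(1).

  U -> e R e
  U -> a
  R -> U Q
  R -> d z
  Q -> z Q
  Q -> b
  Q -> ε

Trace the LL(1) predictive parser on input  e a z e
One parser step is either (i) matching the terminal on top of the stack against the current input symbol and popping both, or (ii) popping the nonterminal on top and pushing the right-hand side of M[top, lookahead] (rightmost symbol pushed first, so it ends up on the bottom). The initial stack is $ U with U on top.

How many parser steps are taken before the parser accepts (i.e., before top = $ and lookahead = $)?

9

     Stack    Input      Action
  1  $ U      e a z e $  expand U -> e R e
  2  $ e R e  e a z e $  match e
  3  $ e R    a z e $    expand R -> U Q
  4  $ e Q U  a z e $    expand U -> a
  5  $ e Q a  a z e $    match a
  6  $ e Q    z e $      expand Q -> z Q
  7  $ e Q z  z e $      match z
  8  $ e Q    e $        expand Q -> ε
  9  $ e      e $        match e
Accept reached after 9 steps.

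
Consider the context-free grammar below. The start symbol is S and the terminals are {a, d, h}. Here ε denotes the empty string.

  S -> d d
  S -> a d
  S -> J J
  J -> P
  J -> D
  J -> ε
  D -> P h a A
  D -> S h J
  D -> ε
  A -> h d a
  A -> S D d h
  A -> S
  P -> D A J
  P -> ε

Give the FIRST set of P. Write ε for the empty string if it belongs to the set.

FIRST(S): from S->d d we get {d}; from S->a d we get {a}; from S->J J we get {ε, a, d, h}. So FIRST(S) = {ε, a, d, h}.
FIRST(J): from J->P we get {ε, a, d, h}; from J->D we get {ε, a, d, h}; from J->ε we get {ε}. So FIRST(J) = {ε, a, d, h}.
FIRST(D): from D->P h a A we get {a, d, h}; from D->S h J we get {a, d, h}; from D->ε we get {ε}. So FIRST(D) = {ε, a, d, h}.
FIRST(A): from A->h d a we get {h}; from A->S D d h we get {a, d, h}; from A->S we get {ε, a, d, h}. So FIRST(A) = {ε, a, d, h}.
FIRST(P): from P->D A J we get {ε, a, d, h}; from P->ε we get {ε}. So FIRST(P) = {ε, a, d, h}.

{ε, a, d, h}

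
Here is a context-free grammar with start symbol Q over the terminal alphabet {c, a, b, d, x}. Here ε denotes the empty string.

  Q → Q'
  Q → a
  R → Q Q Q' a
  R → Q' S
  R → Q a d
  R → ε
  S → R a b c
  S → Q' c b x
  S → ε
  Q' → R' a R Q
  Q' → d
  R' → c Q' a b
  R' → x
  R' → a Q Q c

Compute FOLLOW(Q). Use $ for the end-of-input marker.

FIRST(R') = {a, c, x}
FIRST(Q') = {a, c, d, x}  (via R' a R Q)
FIRST(Q) = {a, c, d, x}  (via Q')
FIRST(R) = {ε, a, c, d, x}  (via Q Q Q' a, Q' S, Q a d)
FIRST(S) = {ε, a, c, d, x}  (via R a b c, Q' c b x)
FOLLOW(Q) includes $ since Q is the start symbol.
FOLLOW(R): in S→R a b c, R is followed by a b c with FIRST {a}; in Q'→R' a R Q, R is followed by Q with FIRST {a, c, d, x}. Thus FOLLOW(R) = {a, c, d, x}.
FOLLOW(S): in R→Q' S, the suffix after S is empty, so FOLLOW(S) ⊇ FOLLOW(R) = {a, c, d, x}. Thus FOLLOW(S) = {a, c, d, x}.
FOLLOW(R'): in Q'→R' a R Q, R' is followed by a R Q with FIRST {a}. Thus FOLLOW(R') = {a}.
FOLLOW(Q): in R→Q Q Q' a (occurrence 1), Q is followed by Q Q' a with FIRST {a, c, d, x}; in R→Q Q Q' a (occurrence 2), Q is followed by Q' a with FIRST {a, c, d, x}; in R→Q a d, Q is followed by a d with FIRST {a}; in Q'→R' a R Q, the suffix after Q is empty, so FOLLOW(Q) ⊇ FOLLOW(Q') = {$, a, c, d, x}; in R'→a Q Q c (occurrence 1), Q is followed by Q c with FIRST {a, c, d, x}; in R'→a Q Q c (occurrence 2), Q is followed by c with FIRST {c}. Thus FOLLOW(Q) = {$, a, c, d, x}.
FOLLOW(Q'): in Q→Q', the suffix after Q' is empty, so FOLLOW(Q') ⊇ FOLLOW(Q) = {$, a, c, d, x}; in R→Q Q Q' a, Q' is followed by a with FIRST {a}; in R→Q' S, Q' is followed by S with FIRST {ε, a, c, d, x}; in R→Q' S, the suffix after Q' is nullable, so FOLLOW(Q') ⊇ FOLLOW(R) = {a, c, d, x}; in S→Q' c b x, Q' is followed by c b x with FIRST {c}; in R'→c Q' a b, Q' is followed by a b with FIRST {a}. Thus FOLLOW(Q') = {$, a, c, d, x}.

{$, a, c, d, x}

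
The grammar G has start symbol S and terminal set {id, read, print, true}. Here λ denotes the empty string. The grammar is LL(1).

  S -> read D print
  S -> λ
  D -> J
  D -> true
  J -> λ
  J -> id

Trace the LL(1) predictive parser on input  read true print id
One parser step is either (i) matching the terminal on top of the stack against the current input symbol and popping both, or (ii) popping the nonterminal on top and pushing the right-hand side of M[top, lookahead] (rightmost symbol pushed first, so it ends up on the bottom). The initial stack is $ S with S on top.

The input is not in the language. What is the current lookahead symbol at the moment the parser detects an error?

step 1: stack=$ S  input=read true print id $  — expand S -> read D print
step 2: stack=$ print D read  input=read true print id $  — match read
step 3: stack=$ print D  input=true print id $  — expand D -> true
step 4: stack=$ print true  input=true print id $  — match true
step 5: stack=$ print  input=print id $  — match print
step 6: stack=$  input=id $  — error: stack empty but input remains

id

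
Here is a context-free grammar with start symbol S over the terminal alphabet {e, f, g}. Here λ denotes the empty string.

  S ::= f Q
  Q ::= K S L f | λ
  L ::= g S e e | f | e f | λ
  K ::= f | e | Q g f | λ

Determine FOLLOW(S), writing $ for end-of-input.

{$, e, f, g}

FIRST(S): from S::=f Q we get {f}. So FIRST(S) = {f}.
FIRST(L): from L::=g S e e we get {g}; from L::=f we get {f}; from L::=e f we get {e}; from L::=λ we get {λ}. So FIRST(L) = {λ, e, f, g}.
FIRST(Q): from Q::=K S L f we get {e, f, g}; from Q::=λ we get {λ}. So FIRST(Q) = {λ, e, f, g}.
FIRST(K): from K::=f we get {f}; from K::=e we get {e}; from K::=Q g f we get {e, f, g}; from K::=λ we get {λ}. So FIRST(K) = {λ, e, f, g}.
FOLLOW(S) includes $ since S is the start symbol.
FOLLOW(S): in Q::=K S L f, S is followed by L f with FIRST {e, f, g}; in L::=g S e e, S is followed by e e with FIRST {e}. Thus FOLLOW(S) = {$, e, f, g}.
FOLLOW(Q): in S::=f Q, the suffix after Q is empty, so FOLLOW(Q) ⊇ FOLLOW(S) = {$, e, f, g}; in K::=Q g f, Q is followed by g f with FIRST {g}. Thus FOLLOW(Q) = {$, e, f, g}.
FOLLOW(L): in Q::=K S L f, L is followed by f with FIRST {f}. Thus FOLLOW(L) = {f}.
FOLLOW(K): in Q::=K S L f, K is followed by S L f with FIRST {f}. Thus FOLLOW(K) = {f}.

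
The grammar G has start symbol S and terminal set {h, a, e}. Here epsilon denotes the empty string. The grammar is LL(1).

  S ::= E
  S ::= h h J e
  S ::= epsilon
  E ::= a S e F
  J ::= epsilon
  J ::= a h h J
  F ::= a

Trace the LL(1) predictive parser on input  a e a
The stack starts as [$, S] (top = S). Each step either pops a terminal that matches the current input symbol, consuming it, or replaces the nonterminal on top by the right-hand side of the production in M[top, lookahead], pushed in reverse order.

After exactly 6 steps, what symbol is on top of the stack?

step 1: stack=$ S  input=a e a $  — expand S ::= E
step 2: stack=$ E  input=a e a $  — expand E ::= a S e F
step 3: stack=$ F e S a  input=a e a $  — match a
step 4: stack=$ F e S  input=e a $  — expand S ::= epsilon
step 5: stack=$ F e  input=e a $  — match e
step 6: stack=$ F  input=a $  — expand F ::= a
Stack after step 6: $ a (top = a).

a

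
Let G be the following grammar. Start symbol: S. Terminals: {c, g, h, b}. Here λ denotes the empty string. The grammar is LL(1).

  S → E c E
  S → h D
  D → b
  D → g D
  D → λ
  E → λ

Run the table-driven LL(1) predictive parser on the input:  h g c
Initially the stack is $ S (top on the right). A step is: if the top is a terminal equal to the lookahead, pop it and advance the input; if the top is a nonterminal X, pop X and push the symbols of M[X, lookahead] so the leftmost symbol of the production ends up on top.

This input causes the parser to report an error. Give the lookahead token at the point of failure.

step 1: stack=$ S  input=h g c $  — expand S → h D
step 2: stack=$ D h  input=h g c $  — match h
step 3: stack=$ D  input=g c $  — expand D → g D
step 4: stack=$ D g  input=g c $  — match g
step 5: stack=$ D  input=c $  — error: M[D, c] is empty

c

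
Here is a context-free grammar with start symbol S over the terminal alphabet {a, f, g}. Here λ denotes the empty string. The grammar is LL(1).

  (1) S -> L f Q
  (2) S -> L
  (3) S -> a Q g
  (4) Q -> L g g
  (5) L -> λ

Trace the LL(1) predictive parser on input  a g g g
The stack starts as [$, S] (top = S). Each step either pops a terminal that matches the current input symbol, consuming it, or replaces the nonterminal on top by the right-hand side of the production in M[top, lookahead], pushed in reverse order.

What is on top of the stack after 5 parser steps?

g

step 1: stack=$ S  input=a g g g $  — expand S -> a Q g
step 2: stack=$ g Q a  input=a g g g $  — match a
step 3: stack=$ g Q  input=g g g $  — expand Q -> L g g
step 4: stack=$ g g g L  input=g g g $  — expand L -> λ
step 5: stack=$ g g g  input=g g g $  — match g
Stack after step 5: $ g g (top = g).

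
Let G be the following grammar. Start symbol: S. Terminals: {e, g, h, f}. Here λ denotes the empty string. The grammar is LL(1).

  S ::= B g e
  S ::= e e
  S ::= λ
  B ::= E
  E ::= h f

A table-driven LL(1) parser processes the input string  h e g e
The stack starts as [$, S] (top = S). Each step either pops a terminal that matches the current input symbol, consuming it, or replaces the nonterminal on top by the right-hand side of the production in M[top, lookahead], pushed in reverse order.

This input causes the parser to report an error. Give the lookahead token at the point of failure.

step 1: stack=$ S  input=h e g e $  — expand S ::= B g e
step 2: stack=$ e g B  input=h e g e $  — expand B ::= E
step 3: stack=$ e g E  input=h e g e $  — expand E ::= h f
step 4: stack=$ e g f h  input=h e g e $  — match h
step 5: stack=$ e g f  input=e g e $  — error: top is terminal f but lookahead is e

e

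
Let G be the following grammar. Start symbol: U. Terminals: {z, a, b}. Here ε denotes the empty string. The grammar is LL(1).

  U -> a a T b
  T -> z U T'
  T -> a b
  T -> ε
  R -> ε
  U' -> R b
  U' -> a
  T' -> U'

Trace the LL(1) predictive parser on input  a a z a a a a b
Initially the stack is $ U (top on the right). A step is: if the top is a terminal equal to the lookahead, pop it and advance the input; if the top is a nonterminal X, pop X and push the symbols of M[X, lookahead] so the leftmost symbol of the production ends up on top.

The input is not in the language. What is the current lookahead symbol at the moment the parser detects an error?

a

step 1: stack=$ U  input=a a z a a a a b $  — expand U -> a a T b
step 2: stack=$ b T a a  input=a a z a a a a b $  — match a
step 3: stack=$ b T a  input=a z a a a a b $  — match a
step 4: stack=$ b T  input=z a a a a b $  — expand T -> z U T'
step 5: stack=$ b T' U z  input=z a a a a b $  — match z
step 6: stack=$ b T' U  input=a a a a b $  — expand U -> a a T b
step 7: stack=$ b T' b T a a  input=a a a a b $  — match a
step 8: stack=$ b T' b T a  input=a a a b $  — match a
step 9: stack=$ b T' b T  input=a a b $  — expand T -> a b
step 10: stack=$ b T' b b a  input=a a b $  — match a
step 11: stack=$ b T' b b  input=a b $  — error: top is terminal b but lookahead is a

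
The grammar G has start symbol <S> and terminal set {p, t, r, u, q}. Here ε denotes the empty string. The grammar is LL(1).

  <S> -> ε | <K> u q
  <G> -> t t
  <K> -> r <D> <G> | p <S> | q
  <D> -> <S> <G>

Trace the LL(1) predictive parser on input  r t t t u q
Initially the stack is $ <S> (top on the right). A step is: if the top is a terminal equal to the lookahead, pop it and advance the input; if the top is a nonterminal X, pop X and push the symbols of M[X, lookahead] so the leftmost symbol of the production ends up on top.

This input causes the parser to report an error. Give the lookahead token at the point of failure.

u

      Stack              Input          Action
   1  $ <S>              r t t t u q $  expand <S> -> <K> u q
   2  $ q u <K>          r t t t u q $  expand <K> -> r <D> <G>
   3  $ q u <G> <D> r    r t t t u q $  match r
   4  $ q u <G> <D>      t t t u q $    expand <D> -> <S> <G>
   5  $ q u <G> <G> <S>  t t t u q $    expand <S> -> ε
   6  $ q u <G> <G>      t t t u q $    expand <G> -> t t
   7  $ q u <G> t t      t t t u q $    match t
   8  $ q u <G> t        t t u q $      match t
   9  $ q u <G>          t u q $        expand <G> -> t t
  10  $ q u t t          t u q $        match t
  11  $ q u t            u q $          error: top is terminal t but lookahead is u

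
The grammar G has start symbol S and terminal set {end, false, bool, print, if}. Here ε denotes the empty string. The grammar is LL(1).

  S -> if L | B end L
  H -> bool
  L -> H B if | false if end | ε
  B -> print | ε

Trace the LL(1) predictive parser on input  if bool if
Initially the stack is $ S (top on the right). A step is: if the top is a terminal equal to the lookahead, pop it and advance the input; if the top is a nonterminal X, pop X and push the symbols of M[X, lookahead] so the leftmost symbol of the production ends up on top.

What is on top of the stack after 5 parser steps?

     Stack        Input         Action
  1  $ S          if bool if $  expand S -> if L
  2  $ L if       if bool if $  match if
  3  $ L          bool if $     expand L -> H B if
  4  $ if B H     bool if $     expand H -> bool
  5  $ if B bool  bool if $     match bool
Stack after step 5: $ if B (top = B).

B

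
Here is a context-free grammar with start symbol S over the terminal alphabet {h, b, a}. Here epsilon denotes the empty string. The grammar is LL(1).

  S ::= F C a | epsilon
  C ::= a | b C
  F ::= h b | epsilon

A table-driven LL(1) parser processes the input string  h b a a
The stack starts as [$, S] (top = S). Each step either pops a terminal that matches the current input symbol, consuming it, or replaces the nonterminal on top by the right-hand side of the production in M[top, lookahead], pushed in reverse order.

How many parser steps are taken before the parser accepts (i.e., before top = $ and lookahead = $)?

step 1: stack=$ S  input=h b a a $  — expand S ::= F C a
step 2: stack=$ a C F  input=h b a a $  — expand F ::= h b
step 3: stack=$ a C b h  input=h b a a $  — match h
step 4: stack=$ a C b  input=b a a $  — match b
step 5: stack=$ a C  input=a a $  — expand C ::= a
step 6: stack=$ a a  input=a a $  — match a
step 7: stack=$ a  input=a $  — match a
Accept reached after 7 steps.

7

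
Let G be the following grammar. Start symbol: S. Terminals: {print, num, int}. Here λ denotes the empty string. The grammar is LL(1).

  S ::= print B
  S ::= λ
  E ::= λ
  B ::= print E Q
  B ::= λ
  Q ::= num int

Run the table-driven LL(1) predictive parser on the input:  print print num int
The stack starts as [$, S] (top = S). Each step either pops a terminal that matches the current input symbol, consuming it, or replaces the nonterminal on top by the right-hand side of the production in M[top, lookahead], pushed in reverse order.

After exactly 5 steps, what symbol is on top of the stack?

     Stack        Input                  Action
  1  $ S          print print num int $  expand S ::= print B
  2  $ B print    print print num int $  match print
  3  $ B          print num int $        expand B ::= print E Q
  4  $ Q E print  print num int $        match print
  5  $ Q E        num int $              expand E ::= λ
Stack after step 5: $ Q (top = Q).

Q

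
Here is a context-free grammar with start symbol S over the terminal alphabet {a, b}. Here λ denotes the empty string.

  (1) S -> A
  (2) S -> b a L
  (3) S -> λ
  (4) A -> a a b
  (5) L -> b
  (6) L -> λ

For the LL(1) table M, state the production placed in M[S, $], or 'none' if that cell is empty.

S -> λ

FIRST(A): from A->a a b we get {a}. So FIRST(A) = {a}.
FIRST(L): from L->b we get {b}; from L->λ we get {λ}. So FIRST(L) = {λ, b}.
FIRST(S): from S->A we get {a}; from S->b a L we get {b}; from S->λ we get {λ}. So FIRST(S) = {λ, a, b}.
FOLLOW(S) includes $ since S is the start symbol.
FOLLOW(S): S appears on no right-hand side. Thus FOLLOW(S) = {$}.
For S -> A: FIRST(A) = {a}, so it goes in M[S, t] for t ∈ {a}.
For S -> b a L: FIRST(b a L) = {b}, so it goes in M[S, t] for t ∈ {b}.
For S -> λ: FIRST(λ) = {λ}, so it goes in M[S, t] for t ∈ {}; since λ ∈ FIRST, also for every t ∈ FOLLOW(S) = {$}.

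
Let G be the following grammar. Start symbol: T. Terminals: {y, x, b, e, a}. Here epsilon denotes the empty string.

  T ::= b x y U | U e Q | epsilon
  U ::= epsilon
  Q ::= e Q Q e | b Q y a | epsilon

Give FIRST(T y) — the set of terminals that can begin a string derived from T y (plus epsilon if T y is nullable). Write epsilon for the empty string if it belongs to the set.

{b, e, y}

FIRST(U): from U::=epsilon we get {epsilon}. So FIRST(U) = {epsilon}.
FIRST(Q): from Q::=e Q Q e we get {e}; from Q::=b Q y a we get {b}; from Q::=epsilon we get {epsilon}. So FIRST(Q) = {epsilon, b, e}.
FIRST(T): from T::=b x y U we get {b}; from T::=U e Q we get {e}; from T::=epsilon we get {epsilon}. So FIRST(T) = {epsilon, b, e}.
FIRST(T y): take FIRST of each symbol in turn, carrying on past any symbol whose FIRST contains epsilon; result {b, e, y}.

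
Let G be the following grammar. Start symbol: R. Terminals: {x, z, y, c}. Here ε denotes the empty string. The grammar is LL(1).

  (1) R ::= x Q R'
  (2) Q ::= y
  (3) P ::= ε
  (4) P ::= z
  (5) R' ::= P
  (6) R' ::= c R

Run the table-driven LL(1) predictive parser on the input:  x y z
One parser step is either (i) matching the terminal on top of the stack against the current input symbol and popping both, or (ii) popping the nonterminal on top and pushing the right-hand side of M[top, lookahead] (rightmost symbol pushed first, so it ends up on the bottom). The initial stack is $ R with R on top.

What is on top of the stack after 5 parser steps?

step 1: stack=$ R  input=x y z $  — expand R ::= x Q R'
step 2: stack=$ R' Q x  input=x y z $  — match x
step 3: stack=$ R' Q  input=y z $  — expand Q ::= y
step 4: stack=$ R' y  input=y z $  — match y
step 5: stack=$ R'  input=z $  — expand R' ::= P
Stack after step 5: $ P (top = P).

P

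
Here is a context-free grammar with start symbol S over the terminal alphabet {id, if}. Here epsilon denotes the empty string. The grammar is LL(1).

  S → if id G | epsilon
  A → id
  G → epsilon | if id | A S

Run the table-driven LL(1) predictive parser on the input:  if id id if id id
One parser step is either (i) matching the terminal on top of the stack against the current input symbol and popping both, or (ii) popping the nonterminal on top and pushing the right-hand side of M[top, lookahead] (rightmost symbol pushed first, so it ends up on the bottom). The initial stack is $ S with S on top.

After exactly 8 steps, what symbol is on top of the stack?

     Stack      Input                Action
  1  $ S        if id id if id id $  expand S → if id G
  2  $ G id if  if id id if id id $  match if
  3  $ G id     id id if id id $     match id
  4  $ G        id if id id $        expand G → A S
  5  $ S A      id if id id $        expand A → id
  6  $ S id     id if id id $        match id
  7  $ S        if id id $           expand S → if id G
  8  $ G id if  if id id $           match if
Stack after step 8: $ G id (top = id).

id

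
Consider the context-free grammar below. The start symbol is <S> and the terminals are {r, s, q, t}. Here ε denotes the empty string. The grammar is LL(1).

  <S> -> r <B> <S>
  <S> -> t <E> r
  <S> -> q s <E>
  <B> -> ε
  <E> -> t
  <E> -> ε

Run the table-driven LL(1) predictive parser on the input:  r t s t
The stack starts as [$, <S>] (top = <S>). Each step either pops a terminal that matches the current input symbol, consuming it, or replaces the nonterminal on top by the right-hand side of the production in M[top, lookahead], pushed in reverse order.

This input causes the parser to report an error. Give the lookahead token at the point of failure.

     Stack        Input      Action
  1  $ <S>        r t s t $  expand <S> -> r <B> <S>
  2  $ <S> <B> r  r t s t $  match r
  3  $ <S> <B>    t s t $    expand <B> -> ε
  4  $ <S>        t s t $    expand <S> -> t <E> r
  5  $ r <E> t    t s t $    match t
  6  $ r <E>      s t $      error: M[<E>, s] is empty

s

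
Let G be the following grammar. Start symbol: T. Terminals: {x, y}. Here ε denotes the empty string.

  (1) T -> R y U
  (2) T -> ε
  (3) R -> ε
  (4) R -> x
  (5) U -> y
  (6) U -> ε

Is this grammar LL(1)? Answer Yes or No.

Yes

FIRST(T) = {ε, x, y}
FIRST(R) = {ε, x}
FIRST(U) = {ε, y}
FOLLOW(T) = {$}
FOLLOW(R) = {y}
FOLLOW(U) = {$}
Each cell of M receives at most one production.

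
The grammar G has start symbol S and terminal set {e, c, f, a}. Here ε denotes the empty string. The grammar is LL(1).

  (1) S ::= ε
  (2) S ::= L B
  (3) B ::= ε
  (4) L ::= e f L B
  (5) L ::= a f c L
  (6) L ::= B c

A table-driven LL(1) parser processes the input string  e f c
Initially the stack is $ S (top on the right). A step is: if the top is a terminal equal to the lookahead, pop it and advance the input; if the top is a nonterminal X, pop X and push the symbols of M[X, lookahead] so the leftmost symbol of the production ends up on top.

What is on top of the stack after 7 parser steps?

B

     Stack        Input    Action
  1  $ S          e f c $  expand S ::= L B
  2  $ B L        e f c $  expand L ::= e f L B
  3  $ B B L f e  e f c $  match e
  4  $ B B L f    f c $    match f
  5  $ B B L      c $      expand L ::= B c
  6  $ B B c B    c $      expand B ::= ε
  7  $ B B c      c $      match c
Stack after step 7: $ B B (top = B).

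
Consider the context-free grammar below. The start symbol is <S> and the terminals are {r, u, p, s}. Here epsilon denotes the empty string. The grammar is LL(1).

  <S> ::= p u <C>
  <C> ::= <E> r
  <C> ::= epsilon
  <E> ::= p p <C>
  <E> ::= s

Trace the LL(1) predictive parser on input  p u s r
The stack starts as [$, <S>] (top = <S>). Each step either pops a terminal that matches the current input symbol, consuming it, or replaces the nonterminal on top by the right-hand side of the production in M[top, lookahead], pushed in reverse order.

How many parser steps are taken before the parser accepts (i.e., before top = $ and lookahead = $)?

     Stack      Input      Action
  1  $ <S>      p u s r $  expand <S> ::= p u <C>
  2  $ <C> u p  p u s r $  match p
  3  $ <C> u    u s r $    match u
  4  $ <C>      s r $      expand <C> ::= <E> r
  5  $ r <E>    s r $      expand <E> ::= s
  6  $ r s      s r $      match s
  7  $ r        r $        match r
Accept reached after 7 steps.

7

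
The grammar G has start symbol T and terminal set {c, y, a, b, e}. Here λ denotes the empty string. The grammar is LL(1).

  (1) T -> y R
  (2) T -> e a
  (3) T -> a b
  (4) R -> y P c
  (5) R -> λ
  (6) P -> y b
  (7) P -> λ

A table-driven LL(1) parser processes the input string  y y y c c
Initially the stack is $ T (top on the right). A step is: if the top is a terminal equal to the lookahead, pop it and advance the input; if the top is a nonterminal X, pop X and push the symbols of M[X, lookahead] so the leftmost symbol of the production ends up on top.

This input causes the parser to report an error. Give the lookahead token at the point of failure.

c

step 1: stack=$ T  input=y y y c c $  — expand T -> y R
step 2: stack=$ R y  input=y y y c c $  — match y
step 3: stack=$ R  input=y y c c $  — expand R -> y P c
step 4: stack=$ c P y  input=y y c c $  — match y
step 5: stack=$ c P  input=y c c $  — expand P -> y b
step 6: stack=$ c b y  input=y c c $  — match y
step 7: stack=$ c b  input=c c $  — error: top is terminal b but lookahead is c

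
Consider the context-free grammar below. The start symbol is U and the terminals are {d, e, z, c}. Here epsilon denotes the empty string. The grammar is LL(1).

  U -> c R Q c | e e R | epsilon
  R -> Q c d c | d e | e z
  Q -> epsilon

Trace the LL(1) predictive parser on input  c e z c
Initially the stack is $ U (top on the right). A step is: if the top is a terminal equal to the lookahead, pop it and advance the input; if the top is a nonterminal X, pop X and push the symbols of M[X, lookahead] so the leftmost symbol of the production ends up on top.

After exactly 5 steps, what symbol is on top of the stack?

Q

step 1: stack=$ U  input=c e z c $  — expand U -> c R Q c
step 2: stack=$ c Q R c  input=c e z c $  — match c
step 3: stack=$ c Q R  input=e z c $  — expand R -> e z
step 4: stack=$ c Q z e  input=e z c $  — match e
step 5: stack=$ c Q z  input=z c $  — match z
Stack after step 5: $ c Q (top = Q).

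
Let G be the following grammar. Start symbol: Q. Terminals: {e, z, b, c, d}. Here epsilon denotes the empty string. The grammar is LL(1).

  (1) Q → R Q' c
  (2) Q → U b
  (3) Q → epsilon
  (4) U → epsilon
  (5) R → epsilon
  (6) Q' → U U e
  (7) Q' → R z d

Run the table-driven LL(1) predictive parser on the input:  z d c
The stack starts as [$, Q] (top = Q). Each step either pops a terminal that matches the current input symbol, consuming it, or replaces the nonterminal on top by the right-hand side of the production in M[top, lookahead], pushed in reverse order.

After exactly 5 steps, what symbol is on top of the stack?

step 1: stack=$ Q  input=z d c $  — expand Q → R Q' c
step 2: stack=$ c Q' R  input=z d c $  — expand R → epsilon
step 3: stack=$ c Q'  input=z d c $  — expand Q' → R z d
step 4: stack=$ c d z R  input=z d c $  — expand R → epsilon
step 5: stack=$ c d z  input=z d c $  — match z
Stack after step 5: $ c d (top = d).

d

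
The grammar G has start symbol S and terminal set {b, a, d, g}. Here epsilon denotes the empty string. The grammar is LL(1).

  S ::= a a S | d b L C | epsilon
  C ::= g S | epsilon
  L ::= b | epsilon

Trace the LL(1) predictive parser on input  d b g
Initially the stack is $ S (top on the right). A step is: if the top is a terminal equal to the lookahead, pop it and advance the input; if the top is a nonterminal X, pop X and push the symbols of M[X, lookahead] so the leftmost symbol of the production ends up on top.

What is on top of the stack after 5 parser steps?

     Stack      Input    Action
  1  $ S        d b g $  expand S ::= d b L C
  2  $ C L b d  d b g $  match d
  3  $ C L b    b g $    match b
  4  $ C L      g $      expand L ::= epsilon
  5  $ C        g $      expand C ::= g S
Stack after step 5: $ S g (top = g).

g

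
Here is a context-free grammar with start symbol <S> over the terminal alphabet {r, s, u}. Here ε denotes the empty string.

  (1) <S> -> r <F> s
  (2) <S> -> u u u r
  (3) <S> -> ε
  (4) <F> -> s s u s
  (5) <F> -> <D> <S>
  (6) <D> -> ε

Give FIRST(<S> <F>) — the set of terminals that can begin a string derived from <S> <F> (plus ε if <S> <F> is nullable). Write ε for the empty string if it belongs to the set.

FIRST(<S>): from <S>->r <F> s we get {r}; from <S>->u u u r we get {u}; from <S>->ε we get {ε}. So FIRST(<S>) = {ε, r, u}.
FIRST(<D>): from <D>->ε we get {ε}. So FIRST(<D>) = {ε}.
FIRST(<F>): from <F>->s s u s we get {s}; from <F>-><D> <S> we get {ε, r, u}. So FIRST(<F>) = {ε, r, s, u}.
FIRST(<S> <F>): take FIRST of each symbol in turn, carrying on past any symbol whose FIRST contains ε; result {ε, r, s, u}.

{ε, r, s, u}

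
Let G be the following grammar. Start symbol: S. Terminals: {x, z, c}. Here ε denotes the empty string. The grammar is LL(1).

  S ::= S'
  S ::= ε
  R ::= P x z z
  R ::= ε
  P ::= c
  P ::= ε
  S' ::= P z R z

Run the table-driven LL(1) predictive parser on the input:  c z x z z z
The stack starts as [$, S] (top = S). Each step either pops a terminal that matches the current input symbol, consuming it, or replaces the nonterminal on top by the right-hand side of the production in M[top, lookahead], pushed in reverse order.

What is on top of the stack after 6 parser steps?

step 1: stack=$ S  input=c z x z z z $  — expand S ::= S'
step 2: stack=$ S'  input=c z x z z z $  — expand S' ::= P z R z
step 3: stack=$ z R z P  input=c z x z z z $  — expand P ::= c
step 4: stack=$ z R z c  input=c z x z z z $  — match c
step 5: stack=$ z R z  input=z x z z z $  — match z
step 6: stack=$ z R  input=x z z z $  — expand R ::= P x z z
Stack after step 6: $ z z z x P (top = P).

P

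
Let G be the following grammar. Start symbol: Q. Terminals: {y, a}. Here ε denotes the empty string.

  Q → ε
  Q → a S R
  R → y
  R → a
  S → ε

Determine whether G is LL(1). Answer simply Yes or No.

FIRST(Q) = {ε, a}
FIRST(R) = {a, y}
FIRST(S) = {ε}
FOLLOW(Q) = {$}
FOLLOW(R) = {$}
FOLLOW(S) = {a, y}
Each cell of M receives at most one production.

Yes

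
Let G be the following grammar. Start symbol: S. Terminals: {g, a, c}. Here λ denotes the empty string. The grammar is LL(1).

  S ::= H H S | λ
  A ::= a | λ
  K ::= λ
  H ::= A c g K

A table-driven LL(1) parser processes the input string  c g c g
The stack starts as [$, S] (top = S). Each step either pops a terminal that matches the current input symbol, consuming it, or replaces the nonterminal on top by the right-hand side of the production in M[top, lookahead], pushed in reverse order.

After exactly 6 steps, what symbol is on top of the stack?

step 1: stack=$ S  input=c g c g $  — expand S ::= H H S
step 2: stack=$ S H H  input=c g c g $  — expand H ::= A c g K
step 3: stack=$ S H K g c A  input=c g c g $  — expand A ::= λ
step 4: stack=$ S H K g c  input=c g c g $  — match c
step 5: stack=$ S H K g  input=g c g $  — match g
step 6: stack=$ S H K  input=c g $  — expand K ::= λ
Stack after step 6: $ S H (top = H).

H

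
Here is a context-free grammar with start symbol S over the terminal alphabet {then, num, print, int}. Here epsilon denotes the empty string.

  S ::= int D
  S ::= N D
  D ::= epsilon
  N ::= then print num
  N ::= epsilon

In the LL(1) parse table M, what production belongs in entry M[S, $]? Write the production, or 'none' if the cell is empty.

S ::= N D

FIRST(D) = {epsilon}
FIRST(N) = {epsilon, then}
FIRST(S) = {epsilon, int, then}  (via N D)
FOLLOW(S) includes $ since S is the start symbol.
FOLLOW(S): S appears on no right-hand side. Thus FOLLOW(S) = {$}.
For S ::= int D: FIRST(int D) = {int}, so it goes in M[S, t] for t ∈ {int}.
For S ::= N D: FIRST(N D) = {epsilon, then}, so it goes in M[S, t] for t ∈ {then}; since epsilon ∈ FIRST, also for every t ∈ FOLLOW(S) = {$}.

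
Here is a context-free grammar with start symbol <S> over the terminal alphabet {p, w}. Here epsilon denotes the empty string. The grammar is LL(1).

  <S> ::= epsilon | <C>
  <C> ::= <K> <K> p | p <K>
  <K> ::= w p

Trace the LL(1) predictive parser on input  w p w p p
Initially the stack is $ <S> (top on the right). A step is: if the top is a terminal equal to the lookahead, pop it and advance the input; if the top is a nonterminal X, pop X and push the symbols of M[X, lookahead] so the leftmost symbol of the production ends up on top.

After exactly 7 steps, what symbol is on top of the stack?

p

step 1: stack=$ <S>  input=w p w p p $  — expand <S> ::= <C>
step 2: stack=$ <C>  input=w p w p p $  — expand <C> ::= <K> <K> p
step 3: stack=$ p <K> <K>  input=w p w p p $  — expand <K> ::= w p
step 4: stack=$ p <K> p w  input=w p w p p $  — match w
step 5: stack=$ p <K> p  input=p w p p $  — match p
step 6: stack=$ p <K>  input=w p p $  — expand <K> ::= w p
step 7: stack=$ p p w  input=w p p $  — match w
Stack after step 7: $ p p (top = p).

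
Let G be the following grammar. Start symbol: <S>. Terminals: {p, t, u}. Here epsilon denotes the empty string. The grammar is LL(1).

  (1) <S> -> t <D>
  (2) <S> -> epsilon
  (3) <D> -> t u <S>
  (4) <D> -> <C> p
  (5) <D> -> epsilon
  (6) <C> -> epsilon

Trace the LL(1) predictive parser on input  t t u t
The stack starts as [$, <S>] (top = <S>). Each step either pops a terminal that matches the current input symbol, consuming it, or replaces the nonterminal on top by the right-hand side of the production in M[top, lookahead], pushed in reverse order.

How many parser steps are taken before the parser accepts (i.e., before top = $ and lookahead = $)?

     Stack      Input      Action
  1  $ <S>      t t u t $  expand <S> -> t <D>
  2  $ <D> t    t t u t $  match t
  3  $ <D>      t u t $    expand <D> -> t u <S>
  4  $ <S> u t  t u t $    match t
  5  $ <S> u    u t $      match u
  6  $ <S>      t $        expand <S> -> t <D>
  7  $ <D> t    t $        match t
  8  $ <D>      $          expand <D> -> epsilon
Accept reached after 8 steps.

8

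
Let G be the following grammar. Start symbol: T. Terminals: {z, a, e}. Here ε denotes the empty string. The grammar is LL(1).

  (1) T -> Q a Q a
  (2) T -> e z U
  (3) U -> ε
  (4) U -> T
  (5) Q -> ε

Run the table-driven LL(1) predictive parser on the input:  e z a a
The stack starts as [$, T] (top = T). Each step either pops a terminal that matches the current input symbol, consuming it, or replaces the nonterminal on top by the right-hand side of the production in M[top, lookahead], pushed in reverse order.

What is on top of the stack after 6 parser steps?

     Stack      Input      Action
  1  $ T        e z a a $  expand T -> e z U
  2  $ U z e    e z a a $  match e
  3  $ U z      z a a $    match z
  4  $ U        a a $      expand U -> T
  5  $ T        a a $      expand T -> Q a Q a
  6  $ a Q a Q  a a $      expand Q -> ε
Stack after step 6: $ a Q a (top = a).

a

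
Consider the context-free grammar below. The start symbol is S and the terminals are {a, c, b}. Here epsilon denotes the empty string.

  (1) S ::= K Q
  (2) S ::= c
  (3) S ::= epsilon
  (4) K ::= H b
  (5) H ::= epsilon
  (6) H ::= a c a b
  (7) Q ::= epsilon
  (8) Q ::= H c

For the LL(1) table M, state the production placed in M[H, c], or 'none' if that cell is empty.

H ::= epsilon

FIRST(H): from H::=epsilon we get {epsilon}; from H::=a c a b we get {a}. So FIRST(H) = {epsilon, a}.
FIRST(K): from K::=H b we get {a, b}. So FIRST(K) = {a, b}.
FIRST(Q): from Q::=epsilon we get {epsilon}; from Q::=H c we get {a, c}. So FIRST(Q) = {epsilon, a, c}.
FIRST(S): from S::=K Q we get {a, b}; from S::=c we get {c}; from S::=epsilon we get {epsilon}. So FIRST(S) = {epsilon, a, b, c}.
FOLLOW(S) includes $ since S is the start symbol.
FOLLOW(H): in K::=H b, H is followed by b with FIRST {b}; in Q::=H c, H is followed by c with FIRST {c}. Thus FOLLOW(H) = {b, c}.
For H ::= epsilon: FIRST(epsilon) = {epsilon}, so it goes in M[H, t] for t ∈ {}; since epsilon ∈ FIRST, also for every t ∈ FOLLOW(H) = {b, c}.
For H ::= a c a b: FIRST(a c a b) = {a}, so it goes in M[H, t] for t ∈ {a}.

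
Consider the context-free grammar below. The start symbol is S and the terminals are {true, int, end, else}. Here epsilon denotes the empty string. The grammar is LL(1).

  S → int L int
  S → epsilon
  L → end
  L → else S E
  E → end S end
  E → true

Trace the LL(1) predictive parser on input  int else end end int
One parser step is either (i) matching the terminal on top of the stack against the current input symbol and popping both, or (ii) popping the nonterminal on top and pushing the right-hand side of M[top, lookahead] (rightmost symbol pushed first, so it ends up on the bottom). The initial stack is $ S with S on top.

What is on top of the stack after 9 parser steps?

int

     Stack            Input                   Action
  1  $ S              int else end end int $  expand S → int L int
  2  $ int L int      int else end end int $  match int
  3  $ int L          else end end int $      expand L → else S E
  4  $ int E S else   else end end int $      match else
  5  $ int E S        end end int $           expand S → epsilon
  6  $ int E          end end int $           expand E → end S end
  7  $ int end S end  end end int $           match end
  8  $ int end S      end int $               expand S → epsilon
  9  $ int end        end int $               match end
Stack after step 9: $ int (top = int).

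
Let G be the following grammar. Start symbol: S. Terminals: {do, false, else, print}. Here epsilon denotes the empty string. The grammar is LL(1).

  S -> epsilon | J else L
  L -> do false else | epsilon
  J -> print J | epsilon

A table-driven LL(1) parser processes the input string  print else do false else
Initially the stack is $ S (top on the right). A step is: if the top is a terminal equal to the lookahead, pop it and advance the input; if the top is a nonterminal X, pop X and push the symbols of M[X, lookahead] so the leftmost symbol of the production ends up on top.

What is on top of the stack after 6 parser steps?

do

step 1: stack=$ S  input=print else do false else $  — expand S -> J else L
step 2: stack=$ L else J  input=print else do false else $  — expand J -> print J
step 3: stack=$ L else J print  input=print else do false else $  — match print
step 4: stack=$ L else J  input=else do false else $  — expand J -> epsilon
step 5: stack=$ L else  input=else do false else $  — match else
step 6: stack=$ L  input=do false else $  — expand L -> do false else
Stack after step 6: $ else false do (top = do).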